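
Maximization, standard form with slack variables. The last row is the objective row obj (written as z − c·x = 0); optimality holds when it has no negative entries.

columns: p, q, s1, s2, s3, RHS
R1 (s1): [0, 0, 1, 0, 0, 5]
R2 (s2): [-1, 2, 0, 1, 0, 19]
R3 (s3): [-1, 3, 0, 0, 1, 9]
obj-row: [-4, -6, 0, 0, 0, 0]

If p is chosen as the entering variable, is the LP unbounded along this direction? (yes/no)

Every constraint-row entry in column p is ≤ 0, so increasing p is unbounded.

yes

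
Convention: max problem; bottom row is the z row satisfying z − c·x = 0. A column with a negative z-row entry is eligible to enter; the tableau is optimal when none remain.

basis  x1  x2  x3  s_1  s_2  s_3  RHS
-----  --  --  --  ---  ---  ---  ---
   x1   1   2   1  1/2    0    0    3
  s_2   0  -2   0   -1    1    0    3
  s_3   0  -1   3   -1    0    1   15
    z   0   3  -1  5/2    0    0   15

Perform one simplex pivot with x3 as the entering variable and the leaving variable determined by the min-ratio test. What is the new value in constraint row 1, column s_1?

1/2

Ratio test on column x3 — row 1: 3/1 = 3; row 2: entry 0 ≤ 0; row 3: 15/3 = 5. Minimum is 3 at row 1 (x1 leaves); pivot element 1.
Divide row 1 by 1; eliminate column x3 from the other rows.
In the new row 1, the s_1 entry is the old entry divided by the pivot: (1/2)/1 = 1/2.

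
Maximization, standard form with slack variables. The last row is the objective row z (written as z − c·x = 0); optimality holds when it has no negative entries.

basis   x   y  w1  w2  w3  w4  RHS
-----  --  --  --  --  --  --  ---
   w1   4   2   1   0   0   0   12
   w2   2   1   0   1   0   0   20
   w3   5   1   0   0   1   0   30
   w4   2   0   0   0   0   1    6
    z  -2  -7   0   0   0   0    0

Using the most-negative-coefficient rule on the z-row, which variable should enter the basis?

Negative z-row entries: x: -2, y: -7.
The most negative is -7 in column y, so y enters.

y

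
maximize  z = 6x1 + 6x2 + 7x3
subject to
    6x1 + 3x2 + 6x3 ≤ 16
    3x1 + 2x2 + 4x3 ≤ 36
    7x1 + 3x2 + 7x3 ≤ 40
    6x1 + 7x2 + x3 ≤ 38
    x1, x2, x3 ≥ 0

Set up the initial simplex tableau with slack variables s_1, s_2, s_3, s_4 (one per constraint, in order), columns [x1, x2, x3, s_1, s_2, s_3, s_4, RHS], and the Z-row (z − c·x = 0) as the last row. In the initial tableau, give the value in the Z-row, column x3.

-7

The Z-row carries the negated objective coefficients: the x3 entry is -7.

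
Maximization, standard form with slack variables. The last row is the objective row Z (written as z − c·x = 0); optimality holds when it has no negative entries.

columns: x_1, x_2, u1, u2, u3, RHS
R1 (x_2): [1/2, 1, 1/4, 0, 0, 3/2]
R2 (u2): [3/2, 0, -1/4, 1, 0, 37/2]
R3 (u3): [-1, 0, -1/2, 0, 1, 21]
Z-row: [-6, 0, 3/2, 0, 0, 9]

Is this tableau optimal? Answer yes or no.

The Z-row has a negative entry -6 in column x_1, so it is not optimal.

no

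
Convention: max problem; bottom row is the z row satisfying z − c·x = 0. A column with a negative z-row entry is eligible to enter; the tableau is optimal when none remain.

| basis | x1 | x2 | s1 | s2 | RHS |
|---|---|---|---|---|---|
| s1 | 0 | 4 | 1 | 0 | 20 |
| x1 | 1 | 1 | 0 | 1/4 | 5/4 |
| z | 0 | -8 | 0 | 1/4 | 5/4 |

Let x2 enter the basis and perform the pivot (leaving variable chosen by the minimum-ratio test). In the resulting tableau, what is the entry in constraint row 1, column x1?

-4

Ratio test on column x2 — row 1: 20/4 = 5; row 2: (5/4)/1 = 5/4. Minimum is 5/4 at row 2 (x1 leaves); pivot element 1.
Divide row 2 by 1; eliminate column x2 from the other rows.
Row 1 update in column x1: 0 − 4·1 = -4.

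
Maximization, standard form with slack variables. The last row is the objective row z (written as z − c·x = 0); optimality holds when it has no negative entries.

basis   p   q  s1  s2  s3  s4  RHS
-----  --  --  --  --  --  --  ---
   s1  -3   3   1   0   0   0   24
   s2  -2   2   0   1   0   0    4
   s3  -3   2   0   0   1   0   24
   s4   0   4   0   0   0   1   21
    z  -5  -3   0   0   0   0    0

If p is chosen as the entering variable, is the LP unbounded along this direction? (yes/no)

yes

Every constraint-row entry in column p is ≤ 0, so increasing p is unbounded.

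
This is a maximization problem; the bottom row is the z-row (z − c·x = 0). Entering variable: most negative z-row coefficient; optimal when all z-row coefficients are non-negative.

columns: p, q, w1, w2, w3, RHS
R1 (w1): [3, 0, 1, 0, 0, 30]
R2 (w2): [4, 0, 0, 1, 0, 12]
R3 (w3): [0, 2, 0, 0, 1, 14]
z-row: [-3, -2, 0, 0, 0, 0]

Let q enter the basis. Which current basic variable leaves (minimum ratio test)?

w3

Column q entries and ratios — w1: 0 ≤ 0, skip; w2: 0 ≤ 0, skip; w3: 14/2 = 7.
Smallest ratio is 7 in the row of w3, so w3 leaves.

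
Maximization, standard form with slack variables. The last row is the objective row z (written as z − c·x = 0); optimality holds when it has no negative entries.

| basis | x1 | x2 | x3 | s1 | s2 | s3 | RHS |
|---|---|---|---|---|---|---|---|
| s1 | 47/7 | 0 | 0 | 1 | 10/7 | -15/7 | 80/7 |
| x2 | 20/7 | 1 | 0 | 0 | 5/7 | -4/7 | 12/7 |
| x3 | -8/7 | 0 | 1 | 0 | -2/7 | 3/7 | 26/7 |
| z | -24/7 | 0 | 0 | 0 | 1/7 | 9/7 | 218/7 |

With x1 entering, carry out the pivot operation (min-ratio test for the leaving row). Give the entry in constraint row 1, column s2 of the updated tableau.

Ratio test on column x1 — row 1: (80/7)/(47/7) = 80/47; row 2: (12/7)/(20/7) = 3/5; row 3: entry -8/7 ≤ 0. Minimum is 3/5 at row 2 (x2 leaves); pivot element 20/7.
Divide row 2 by 20/7; eliminate column x1 from the other rows.
Row 1 update in column s2: 10/7 − (47/7)·(1/4) = -1/4.

-1/4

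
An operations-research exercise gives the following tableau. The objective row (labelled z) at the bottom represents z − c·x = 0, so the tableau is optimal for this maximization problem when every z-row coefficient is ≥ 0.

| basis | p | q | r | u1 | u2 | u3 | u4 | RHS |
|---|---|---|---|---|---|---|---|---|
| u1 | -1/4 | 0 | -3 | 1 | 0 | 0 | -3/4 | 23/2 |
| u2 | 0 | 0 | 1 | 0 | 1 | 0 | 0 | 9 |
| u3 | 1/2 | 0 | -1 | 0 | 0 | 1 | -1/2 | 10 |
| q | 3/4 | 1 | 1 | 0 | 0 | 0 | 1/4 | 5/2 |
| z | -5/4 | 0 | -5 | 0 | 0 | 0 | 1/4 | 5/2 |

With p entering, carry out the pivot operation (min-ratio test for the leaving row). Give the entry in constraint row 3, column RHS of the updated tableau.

Ratio test on column p — row 1: entry -1/4 ≤ 0; row 2: entry 0 ≤ 0; row 3: 10/(1/2) = 20; row 4: (5/2)/(3/4) = 10/3. Minimum is 10/3 at row 4 (q leaves); pivot element 3/4.
Divide row 4 by 3/4; eliminate column p from the other rows.
Row 3 update in column RHS: 10 − (1/2)·(10/3) = 25/3.

25/3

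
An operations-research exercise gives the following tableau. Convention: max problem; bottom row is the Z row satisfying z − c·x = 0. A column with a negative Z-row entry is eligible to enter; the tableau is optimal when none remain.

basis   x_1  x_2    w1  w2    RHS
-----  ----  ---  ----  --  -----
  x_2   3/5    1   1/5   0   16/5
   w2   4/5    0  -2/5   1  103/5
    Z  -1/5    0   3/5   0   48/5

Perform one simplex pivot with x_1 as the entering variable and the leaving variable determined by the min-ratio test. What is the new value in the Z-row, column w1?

2/3

Ratio test on column x_1 — row 1: (16/5)/(3/5) = 16/3; row 2: (103/5)/(4/5) = 103/4. Minimum is 16/3 at row 1 (x_2 leaves); pivot element 3/5.
Divide row 1 by 3/5; eliminate column x_1 from the other rows.
Z-row update in column w1: 3/5 − (-1/5)·(1/3) = 2/3.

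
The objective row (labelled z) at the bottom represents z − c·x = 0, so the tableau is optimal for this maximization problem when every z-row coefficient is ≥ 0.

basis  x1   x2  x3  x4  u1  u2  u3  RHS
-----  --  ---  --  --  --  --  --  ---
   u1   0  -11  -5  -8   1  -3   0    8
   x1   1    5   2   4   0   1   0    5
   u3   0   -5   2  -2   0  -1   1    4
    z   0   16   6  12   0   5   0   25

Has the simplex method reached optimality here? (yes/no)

yes

Every z-row coefficient is ≥ 0, so the tableau is optimal.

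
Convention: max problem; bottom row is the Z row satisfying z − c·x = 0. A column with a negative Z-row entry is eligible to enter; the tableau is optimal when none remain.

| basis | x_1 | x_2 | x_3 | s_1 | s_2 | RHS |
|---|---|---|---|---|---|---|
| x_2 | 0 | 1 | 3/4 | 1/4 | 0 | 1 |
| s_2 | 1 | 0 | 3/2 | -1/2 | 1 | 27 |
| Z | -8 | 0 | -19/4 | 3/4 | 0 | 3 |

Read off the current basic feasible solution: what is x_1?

x_1 is not in the basis, so in the current basic feasible solution x_1 = 0.

0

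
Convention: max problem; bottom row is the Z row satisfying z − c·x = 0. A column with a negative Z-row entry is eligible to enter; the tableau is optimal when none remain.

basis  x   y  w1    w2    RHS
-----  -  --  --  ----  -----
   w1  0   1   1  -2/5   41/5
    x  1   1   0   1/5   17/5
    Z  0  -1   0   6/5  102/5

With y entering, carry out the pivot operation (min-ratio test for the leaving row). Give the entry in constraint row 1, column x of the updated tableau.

-1

Ratio test on column y — row 1: (41/5)/1 = 41/5; row 2: (17/5)/1 = 17/5. Minimum is 17/5 at row 2 (x leaves); pivot element 1.
Divide row 2 by 1; eliminate column y from the other rows.
Row 1 update in column x: 0 − 1·1 = -1.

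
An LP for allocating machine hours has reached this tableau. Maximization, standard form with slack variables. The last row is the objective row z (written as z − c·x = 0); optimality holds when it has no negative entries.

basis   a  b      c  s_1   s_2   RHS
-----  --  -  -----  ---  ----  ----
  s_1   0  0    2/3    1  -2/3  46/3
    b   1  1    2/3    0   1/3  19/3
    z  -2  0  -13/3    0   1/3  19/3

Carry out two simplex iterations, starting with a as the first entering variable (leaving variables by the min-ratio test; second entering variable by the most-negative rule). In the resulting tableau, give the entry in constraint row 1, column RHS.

Ratio test on column a — row 1: entry 0 ≤ 0; row 2: (19/3)/1 = 19/3. Minimum is 19/3 at row 2 (b leaves); pivot element 1.
Divide row 2 by 1; eliminate column a from the other rows.
Second iteration: most negative z-row entry is -3 in column c, so c enters.
Ratio test on column c — row 1: (46/3)/(2/3) = 23; row 2: (19/3)/(2/3) = 19/2. Minimum is 19/2 at row 2 (a leaves); pivot element 2/3.
Divide row 2 by 2/3; eliminate column c from the other rows.
After both pivots, the entry at constraint row 1, column RHS is 9.

9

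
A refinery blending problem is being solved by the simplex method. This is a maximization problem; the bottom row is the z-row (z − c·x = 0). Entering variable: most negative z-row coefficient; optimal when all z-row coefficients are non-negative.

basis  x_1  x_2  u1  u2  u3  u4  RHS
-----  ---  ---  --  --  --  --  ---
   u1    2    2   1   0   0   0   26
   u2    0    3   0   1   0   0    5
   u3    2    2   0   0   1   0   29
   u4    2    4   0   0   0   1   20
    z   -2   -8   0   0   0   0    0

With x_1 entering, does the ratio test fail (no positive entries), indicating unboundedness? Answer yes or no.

Column x_1 has positive entries in row(s) 1, 3, 4, so the ratio test bounds it — not unbounded.

no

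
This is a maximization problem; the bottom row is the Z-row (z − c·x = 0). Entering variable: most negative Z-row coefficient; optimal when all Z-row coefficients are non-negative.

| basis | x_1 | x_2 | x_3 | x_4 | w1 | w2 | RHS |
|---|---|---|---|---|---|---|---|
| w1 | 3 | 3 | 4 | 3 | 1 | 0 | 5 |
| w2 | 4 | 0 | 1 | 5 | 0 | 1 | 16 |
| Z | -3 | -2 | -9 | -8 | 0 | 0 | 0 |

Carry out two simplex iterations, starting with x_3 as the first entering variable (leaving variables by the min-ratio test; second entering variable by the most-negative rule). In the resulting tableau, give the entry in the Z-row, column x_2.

Ratio test on column x_3 — row 1: 5/4 = 5/4; row 2: 16/1 = 16. Minimum is 5/4 at row 1 (w1 leaves); pivot element 4.
Divide row 1 by 4; eliminate column x_3 from the other rows.
Second iteration: most negative Z-row entry is -5/4 in column x_4, so x_4 enters.
Ratio test on column x_4 — row 1: (5/4)/(3/4) = 5/3; row 2: (59/4)/(17/4) = 59/17. Minimum is 5/3 at row 1 (x_3 leaves); pivot element 3/4.
Divide row 1 by 3/4; eliminate column x_4 from the other rows.
After both pivots, the entry at the Z-row, column x_2 is 6.

6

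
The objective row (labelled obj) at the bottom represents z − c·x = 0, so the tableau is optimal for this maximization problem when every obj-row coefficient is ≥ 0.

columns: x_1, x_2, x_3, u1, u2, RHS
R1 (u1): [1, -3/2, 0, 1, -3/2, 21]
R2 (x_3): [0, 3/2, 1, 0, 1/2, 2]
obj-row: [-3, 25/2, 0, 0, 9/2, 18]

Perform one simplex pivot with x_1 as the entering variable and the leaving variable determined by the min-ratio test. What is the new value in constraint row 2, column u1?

Ratio test on column x_1 — row 1: 21/1 = 21; row 2: entry 0 ≤ 0. Minimum is 21 at row 1 (u1 leaves); pivot element 1.
Divide row 1 by 1; eliminate column x_1 from the other rows.
Row 2 update in column u1: 0 − 0·1 = 0.

0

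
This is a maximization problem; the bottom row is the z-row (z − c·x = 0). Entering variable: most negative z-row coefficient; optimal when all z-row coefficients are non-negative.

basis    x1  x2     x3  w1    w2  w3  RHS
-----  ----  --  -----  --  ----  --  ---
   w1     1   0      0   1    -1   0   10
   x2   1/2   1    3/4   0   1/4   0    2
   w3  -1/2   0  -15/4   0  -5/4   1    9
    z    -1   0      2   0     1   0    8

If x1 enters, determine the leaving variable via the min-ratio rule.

x2

Column x1 entries and ratios — w1: 10/1 = 10; x2: 2/(1/2) = 4; w3: -1/2 ≤ 0, skip.
Smallest ratio is 4 in the row of x2, so x2 leaves.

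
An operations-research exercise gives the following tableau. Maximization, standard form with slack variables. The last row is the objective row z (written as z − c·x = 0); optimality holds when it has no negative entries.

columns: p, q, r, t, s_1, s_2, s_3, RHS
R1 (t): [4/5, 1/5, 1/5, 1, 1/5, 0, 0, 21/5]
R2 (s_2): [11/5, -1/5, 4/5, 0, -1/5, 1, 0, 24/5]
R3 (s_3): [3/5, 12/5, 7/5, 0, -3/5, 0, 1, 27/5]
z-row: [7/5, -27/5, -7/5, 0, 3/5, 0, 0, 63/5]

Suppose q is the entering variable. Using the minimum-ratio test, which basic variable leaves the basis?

s_3

Column q entries and ratios — t: (21/5)/(1/5) = 21; s_2: -1/5 ≤ 0, skip; s_3: (27/5)/(12/5) = 9/4.
Smallest ratio is 9/4 in the row of s_3, so s_3 leaves.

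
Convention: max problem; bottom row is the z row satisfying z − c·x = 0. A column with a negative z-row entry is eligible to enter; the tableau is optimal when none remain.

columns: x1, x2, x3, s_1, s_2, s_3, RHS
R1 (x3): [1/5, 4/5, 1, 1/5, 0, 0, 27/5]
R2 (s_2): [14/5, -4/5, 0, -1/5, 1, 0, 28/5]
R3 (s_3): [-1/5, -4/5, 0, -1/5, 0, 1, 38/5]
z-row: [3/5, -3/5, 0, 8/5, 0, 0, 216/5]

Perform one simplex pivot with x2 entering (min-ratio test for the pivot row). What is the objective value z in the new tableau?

Ratio test on column x2 — row 1: (27/5)/(4/5) = 27/4; row 2: entry -4/5 ≤ 0; row 3: entry -4/5 ≤ 0. Minimum is 27/4 at row 1 (x3 leaves); pivot element 4/5.
Pivot on row 1; the z-row RHS becomes 216/5 − (-3/5)·(27/4) = 189/4.

189/4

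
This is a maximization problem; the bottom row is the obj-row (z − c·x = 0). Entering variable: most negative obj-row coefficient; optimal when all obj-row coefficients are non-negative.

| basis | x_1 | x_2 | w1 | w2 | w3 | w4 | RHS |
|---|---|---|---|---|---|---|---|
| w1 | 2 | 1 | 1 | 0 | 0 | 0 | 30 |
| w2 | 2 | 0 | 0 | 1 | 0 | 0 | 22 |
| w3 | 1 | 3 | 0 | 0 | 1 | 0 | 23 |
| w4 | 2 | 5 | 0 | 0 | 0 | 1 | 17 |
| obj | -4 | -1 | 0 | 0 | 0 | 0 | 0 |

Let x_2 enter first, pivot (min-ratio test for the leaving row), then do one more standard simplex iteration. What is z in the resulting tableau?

34

Ratio test on column x_2 — row 1: 30/1 = 30; row 2: entry 0 ≤ 0; row 3: 23/3 = 23/3; row 4: 17/5 = 17/5. Minimum is 17/5 at row 4 (w4 leaves); pivot element 5.
Pivot on row 4; the obj-row RHS becomes 0 − (-1)·(17/5) = 17/5.
Next entering variable (most negative obj-row entry -18/5): x_1.
Ratio test on column x_1 — row 1: (133/5)/(8/5) = 133/8; row 2: 22/2 = 11; row 3: entry -1/5 ≤ 0; row 4: (17/5)/(2/5) = 17/2. Minimum is 17/2 at row 4 (x_2 leaves); pivot element 2/5.
After the second pivot the obj-row RHS is 17/5 − (-18/5)·(17/2) = 34.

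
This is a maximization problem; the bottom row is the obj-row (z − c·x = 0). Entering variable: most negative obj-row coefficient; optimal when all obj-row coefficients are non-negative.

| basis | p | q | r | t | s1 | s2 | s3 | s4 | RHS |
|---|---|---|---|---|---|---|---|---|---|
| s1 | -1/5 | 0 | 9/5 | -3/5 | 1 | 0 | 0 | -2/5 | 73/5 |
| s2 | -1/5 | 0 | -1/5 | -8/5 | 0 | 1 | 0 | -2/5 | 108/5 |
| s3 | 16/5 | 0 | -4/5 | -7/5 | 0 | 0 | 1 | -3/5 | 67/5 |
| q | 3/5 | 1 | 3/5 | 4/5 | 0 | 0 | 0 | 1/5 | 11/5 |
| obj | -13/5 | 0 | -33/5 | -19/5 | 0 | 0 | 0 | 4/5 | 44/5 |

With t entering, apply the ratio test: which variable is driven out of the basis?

q

Column t entries and ratios — s1: -3/5 ≤ 0, skip; s2: -8/5 ≤ 0, skip; s3: -7/5 ≤ 0, skip; q: (11/5)/(4/5) = 11/4.
Smallest ratio is 11/4 in the row of q, so q leaves.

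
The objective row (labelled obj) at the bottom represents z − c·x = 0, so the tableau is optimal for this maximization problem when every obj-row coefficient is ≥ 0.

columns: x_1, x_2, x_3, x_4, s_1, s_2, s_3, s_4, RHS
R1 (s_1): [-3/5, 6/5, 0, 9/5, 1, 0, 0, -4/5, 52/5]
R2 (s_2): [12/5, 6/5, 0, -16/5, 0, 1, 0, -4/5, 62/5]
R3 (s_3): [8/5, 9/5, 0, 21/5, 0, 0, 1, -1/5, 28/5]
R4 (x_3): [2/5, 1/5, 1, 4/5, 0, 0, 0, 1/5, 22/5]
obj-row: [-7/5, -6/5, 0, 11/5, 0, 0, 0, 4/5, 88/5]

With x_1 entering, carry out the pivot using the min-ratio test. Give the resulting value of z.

Ratio test on column x_1 — row 1: entry -3/5 ≤ 0; row 2: (62/5)/(12/5) = 31/6; row 3: (28/5)/(8/5) = 7/2; row 4: (22/5)/(2/5) = 11. Minimum is 7/2 at row 3 (s_3 leaves); pivot element 8/5.
Pivot on row 3; the obj-row RHS becomes 88/5 − (-7/5)·(7/2) = 45/2.

45/2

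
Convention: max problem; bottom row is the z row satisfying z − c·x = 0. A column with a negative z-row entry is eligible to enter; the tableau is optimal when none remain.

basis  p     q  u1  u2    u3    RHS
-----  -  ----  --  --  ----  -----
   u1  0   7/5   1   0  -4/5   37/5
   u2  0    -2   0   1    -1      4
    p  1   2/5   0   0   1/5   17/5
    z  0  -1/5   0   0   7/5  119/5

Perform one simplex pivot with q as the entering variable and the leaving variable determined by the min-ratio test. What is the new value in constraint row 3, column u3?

3/7

Ratio test on column q — row 1: (37/5)/(7/5) = 37/7; row 2: entry -2 ≤ 0; row 3: (17/5)/(2/5) = 17/2. Minimum is 37/7 at row 1 (u1 leaves); pivot element 7/5.
Divide row 1 by 7/5; eliminate column q from the other rows.
Row 3 update in column u3: 1/5 − (2/5)·(-4/7) = 3/7.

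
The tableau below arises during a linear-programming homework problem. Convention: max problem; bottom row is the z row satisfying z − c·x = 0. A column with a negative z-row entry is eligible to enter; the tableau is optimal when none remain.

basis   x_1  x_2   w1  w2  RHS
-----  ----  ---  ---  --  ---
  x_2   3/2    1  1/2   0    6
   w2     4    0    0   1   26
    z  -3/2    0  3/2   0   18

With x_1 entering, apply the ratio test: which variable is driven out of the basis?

Column x_1 entries and ratios — x_2: 6/(3/2) = 4; w2: 26/4 = 13/2.
Smallest ratio is 4 in the row of x_2, so x_2 leaves.

x_2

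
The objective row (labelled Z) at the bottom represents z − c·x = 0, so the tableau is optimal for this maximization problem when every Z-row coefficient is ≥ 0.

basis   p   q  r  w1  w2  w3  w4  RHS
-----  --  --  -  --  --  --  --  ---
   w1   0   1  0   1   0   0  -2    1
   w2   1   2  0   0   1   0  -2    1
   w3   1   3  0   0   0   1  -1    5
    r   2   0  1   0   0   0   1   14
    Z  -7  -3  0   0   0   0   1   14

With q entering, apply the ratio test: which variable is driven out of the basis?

w2

Column q entries and ratios — w1: 1/1 = 1; w2: 1/2 = 1/2; w3: 5/3 = 5/3; r: 0 ≤ 0, skip.
Smallest ratio is 1/2 in the row of w2, so w2 leaves.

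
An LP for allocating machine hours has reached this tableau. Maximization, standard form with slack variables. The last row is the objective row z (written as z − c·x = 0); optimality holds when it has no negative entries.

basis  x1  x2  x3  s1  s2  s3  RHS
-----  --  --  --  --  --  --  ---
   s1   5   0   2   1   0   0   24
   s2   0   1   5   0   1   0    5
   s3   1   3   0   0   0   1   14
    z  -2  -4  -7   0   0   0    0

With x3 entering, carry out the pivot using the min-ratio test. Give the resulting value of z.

7

Ratio test on column x3 — row 1: 24/2 = 12; row 2: 5/5 = 1; row 3: entry 0 ≤ 0. Minimum is 1 at row 2 (s2 leaves); pivot element 5.
Pivot on row 2; the z-row RHS becomes 0 − (-7)·1 = 7.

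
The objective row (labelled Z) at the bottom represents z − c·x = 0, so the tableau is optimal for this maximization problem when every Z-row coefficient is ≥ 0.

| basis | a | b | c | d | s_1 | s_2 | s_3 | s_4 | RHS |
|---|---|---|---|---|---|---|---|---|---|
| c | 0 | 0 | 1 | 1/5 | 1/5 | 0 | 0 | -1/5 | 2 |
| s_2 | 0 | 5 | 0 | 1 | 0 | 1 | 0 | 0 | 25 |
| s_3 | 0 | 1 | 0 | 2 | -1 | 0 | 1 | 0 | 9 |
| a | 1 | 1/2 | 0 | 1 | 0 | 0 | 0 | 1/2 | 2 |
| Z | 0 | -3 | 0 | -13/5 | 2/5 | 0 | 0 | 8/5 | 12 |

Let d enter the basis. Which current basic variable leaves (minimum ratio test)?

Column d entries and ratios — c: 2/(1/5) = 10; s_2: 25/1 = 25; s_3: 9/2 = 9/2; a: 2/1 = 2.
Smallest ratio is 2 in the row of a, so a leaves.

a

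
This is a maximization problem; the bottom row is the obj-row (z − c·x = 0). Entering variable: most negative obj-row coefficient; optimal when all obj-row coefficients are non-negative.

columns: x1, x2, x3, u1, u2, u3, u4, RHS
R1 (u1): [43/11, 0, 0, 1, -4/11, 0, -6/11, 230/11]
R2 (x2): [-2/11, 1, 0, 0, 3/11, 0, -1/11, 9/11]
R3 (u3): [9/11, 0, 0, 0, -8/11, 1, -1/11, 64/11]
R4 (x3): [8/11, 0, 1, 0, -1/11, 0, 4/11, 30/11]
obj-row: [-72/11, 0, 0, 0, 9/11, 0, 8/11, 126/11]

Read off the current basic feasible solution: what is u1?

230/11

u1 is basic (row 1); its value is the RHS of that row, 230/11.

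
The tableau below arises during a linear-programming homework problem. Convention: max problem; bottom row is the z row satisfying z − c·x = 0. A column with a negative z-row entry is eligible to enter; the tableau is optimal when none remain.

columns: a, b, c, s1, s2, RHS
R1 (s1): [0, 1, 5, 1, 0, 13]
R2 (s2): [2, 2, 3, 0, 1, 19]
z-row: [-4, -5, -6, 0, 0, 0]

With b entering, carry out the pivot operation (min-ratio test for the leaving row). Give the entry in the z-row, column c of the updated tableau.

Ratio test on column b — row 1: 13/1 = 13; row 2: 19/2 = 19/2. Minimum is 19/2 at row 2 (s2 leaves); pivot element 2.
Divide row 2 by 2; eliminate column b from the other rows.
z-row update in column c: -6 − (-5)·(3/2) = 3/2.

3/2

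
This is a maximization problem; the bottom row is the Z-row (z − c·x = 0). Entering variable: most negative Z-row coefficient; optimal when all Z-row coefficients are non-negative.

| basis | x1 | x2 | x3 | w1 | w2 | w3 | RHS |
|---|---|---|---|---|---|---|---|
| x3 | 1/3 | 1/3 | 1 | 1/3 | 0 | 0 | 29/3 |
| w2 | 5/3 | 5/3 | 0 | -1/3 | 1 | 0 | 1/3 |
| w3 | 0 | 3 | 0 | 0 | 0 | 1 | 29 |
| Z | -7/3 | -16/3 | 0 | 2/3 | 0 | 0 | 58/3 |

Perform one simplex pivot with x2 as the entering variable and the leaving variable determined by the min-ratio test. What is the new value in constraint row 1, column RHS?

Ratio test on column x2 — row 1: (29/3)/(1/3) = 29; row 2: (1/3)/(5/3) = 1/5; row 3: 29/3 = 29/3. Minimum is 1/5 at row 2 (w2 leaves); pivot element 5/3.
Divide row 2 by 5/3; eliminate column x2 from the other rows.
Row 1 update in column RHS: 29/3 − (1/3)·(1/5) = 48/5.

48/5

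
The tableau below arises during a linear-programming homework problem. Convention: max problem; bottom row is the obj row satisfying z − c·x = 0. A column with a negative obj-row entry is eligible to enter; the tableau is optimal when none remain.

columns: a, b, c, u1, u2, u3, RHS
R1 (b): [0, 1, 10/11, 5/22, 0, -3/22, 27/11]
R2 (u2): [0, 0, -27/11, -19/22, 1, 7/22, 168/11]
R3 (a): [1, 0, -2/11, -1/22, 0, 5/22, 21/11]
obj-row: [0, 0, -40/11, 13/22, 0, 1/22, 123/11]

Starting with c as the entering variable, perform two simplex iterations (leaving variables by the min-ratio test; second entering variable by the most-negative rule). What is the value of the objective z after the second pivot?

Ratio test on column c — row 1: (27/11)/(10/11) = 27/10; row 2: entry -27/11 ≤ 0; row 3: entry -2/11 ≤ 0. Minimum is 27/10 at row 1 (b leaves); pivot element 10/11.
Pivot on row 1; the obj-row RHS becomes 123/11 − (-40/11)·(27/10) = 21.
Next entering variable (most negative obj-row entry -1/2): u3.
Ratio test on column u3 — row 1: entry -3/20 ≤ 0; row 2: entry -1/20 ≤ 0; row 3: (12/5)/(1/5) = 12. Minimum is 12 at row 3 (a leaves); pivot element 1/5.
After the second pivot the obj-row RHS is 21 − (-1/2)·12 = 27.

27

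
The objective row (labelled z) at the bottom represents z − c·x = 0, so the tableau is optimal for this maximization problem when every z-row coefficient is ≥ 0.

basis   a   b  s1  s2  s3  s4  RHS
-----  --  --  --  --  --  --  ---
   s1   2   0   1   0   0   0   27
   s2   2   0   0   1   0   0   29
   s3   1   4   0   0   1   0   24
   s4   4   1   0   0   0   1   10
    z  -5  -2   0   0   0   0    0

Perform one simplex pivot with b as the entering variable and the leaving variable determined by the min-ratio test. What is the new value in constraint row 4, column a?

15/4

Ratio test on column b — row 1: entry 0 ≤ 0; row 2: entry 0 ≤ 0; row 3: 24/4 = 6; row 4: 10/1 = 10. Minimum is 6 at row 3 (s3 leaves); pivot element 4.
Divide row 3 by 4; eliminate column b from the other rows.
Row 4 update in column a: 4 − 1·(1/4) = 15/4.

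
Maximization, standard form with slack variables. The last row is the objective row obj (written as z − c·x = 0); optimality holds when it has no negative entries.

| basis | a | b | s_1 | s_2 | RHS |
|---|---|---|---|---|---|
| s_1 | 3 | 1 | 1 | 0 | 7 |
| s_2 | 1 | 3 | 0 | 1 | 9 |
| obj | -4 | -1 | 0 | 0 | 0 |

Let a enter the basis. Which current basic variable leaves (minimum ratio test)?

Column a entries and ratios — s_1: 7/3 = 7/3; s_2: 9/1 = 9.
Smallest ratio is 7/3 in the row of s_1, so s_1 leaves.

s_1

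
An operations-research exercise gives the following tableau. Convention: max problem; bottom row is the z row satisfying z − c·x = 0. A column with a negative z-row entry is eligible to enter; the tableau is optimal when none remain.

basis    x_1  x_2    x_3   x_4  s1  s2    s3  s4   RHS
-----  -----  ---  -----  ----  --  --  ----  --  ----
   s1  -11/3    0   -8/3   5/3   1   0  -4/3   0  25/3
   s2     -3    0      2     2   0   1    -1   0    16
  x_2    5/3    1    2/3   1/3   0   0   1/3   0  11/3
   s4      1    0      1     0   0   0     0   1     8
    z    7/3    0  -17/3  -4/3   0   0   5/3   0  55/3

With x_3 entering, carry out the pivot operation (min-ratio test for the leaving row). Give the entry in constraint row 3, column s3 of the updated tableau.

Ratio test on column x_3 — row 1: entry -8/3 ≤ 0; row 2: 16/2 = 8; row 3: (11/3)/(2/3) = 11/2; row 4: 8/1 = 8. Minimum is 11/2 at row 3 (x_2 leaves); pivot element 2/3.
Divide row 3 by 2/3; eliminate column x_3 from the other rows.
In the new row 3, the s3 entry is the old entry divided by the pivot: (1/3)/(2/3) = 1/2.

1/2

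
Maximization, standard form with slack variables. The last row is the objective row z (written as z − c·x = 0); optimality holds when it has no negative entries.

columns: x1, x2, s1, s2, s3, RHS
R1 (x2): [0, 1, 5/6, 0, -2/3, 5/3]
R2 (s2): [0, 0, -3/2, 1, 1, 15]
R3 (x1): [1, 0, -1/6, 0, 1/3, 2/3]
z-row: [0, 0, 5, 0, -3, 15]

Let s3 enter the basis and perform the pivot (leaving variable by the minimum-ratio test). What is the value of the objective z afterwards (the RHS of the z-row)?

21

Ratio test on column s3 — row 1: entry -2/3 ≤ 0; row 2: 15/1 = 15; row 3: (2/3)/(1/3) = 2. Minimum is 2 at row 3 (x1 leaves); pivot element 1/3.
Pivot on row 3; the z-row RHS becomes 15 − (-3)·2 = 21.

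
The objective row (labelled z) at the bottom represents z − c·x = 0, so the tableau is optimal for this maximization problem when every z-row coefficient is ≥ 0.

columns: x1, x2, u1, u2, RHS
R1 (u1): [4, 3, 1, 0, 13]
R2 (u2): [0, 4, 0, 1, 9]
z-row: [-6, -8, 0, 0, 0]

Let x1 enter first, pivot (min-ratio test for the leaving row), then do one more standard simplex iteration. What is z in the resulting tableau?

219/8

Ratio test on column x1 — row 1: 13/4 = 13/4; row 2: entry 0 ≤ 0. Minimum is 13/4 at row 1 (u1 leaves); pivot element 4.
Pivot on row 1; the z-row RHS becomes 0 − (-6)·(13/4) = 39/2.
Next entering variable (most negative z-row entry -7/2): x2.
Ratio test on column x2 — row 1: (13/4)/(3/4) = 13/3; row 2: 9/4 = 9/4. Minimum is 9/4 at row 2 (u2 leaves); pivot element 4.
After the second pivot the z-row RHS is 39/2 − (-7/2)·(9/4) = 219/8.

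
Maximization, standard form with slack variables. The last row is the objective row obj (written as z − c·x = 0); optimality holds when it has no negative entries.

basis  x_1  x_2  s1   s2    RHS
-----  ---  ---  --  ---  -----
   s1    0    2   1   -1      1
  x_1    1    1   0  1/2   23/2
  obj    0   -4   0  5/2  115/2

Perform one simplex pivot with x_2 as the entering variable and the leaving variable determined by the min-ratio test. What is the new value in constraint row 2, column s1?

-1/2

Ratio test on column x_2 — row 1: 1/2 = 1/2; row 2: (23/2)/1 = 23/2. Minimum is 1/2 at row 1 (s1 leaves); pivot element 2.
Divide row 1 by 2; eliminate column x_2 from the other rows.
Row 2 update in column s1: 0 − 1·(1/2) = -1/2.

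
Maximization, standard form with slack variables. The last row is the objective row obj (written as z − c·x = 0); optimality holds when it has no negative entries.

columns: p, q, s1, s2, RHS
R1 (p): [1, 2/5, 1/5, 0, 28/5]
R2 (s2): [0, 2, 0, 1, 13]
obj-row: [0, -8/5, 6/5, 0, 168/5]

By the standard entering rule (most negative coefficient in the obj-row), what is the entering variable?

Negative obj-row entries: q: -8/5.
The most negative is -8/5 in column q, so q enters.

q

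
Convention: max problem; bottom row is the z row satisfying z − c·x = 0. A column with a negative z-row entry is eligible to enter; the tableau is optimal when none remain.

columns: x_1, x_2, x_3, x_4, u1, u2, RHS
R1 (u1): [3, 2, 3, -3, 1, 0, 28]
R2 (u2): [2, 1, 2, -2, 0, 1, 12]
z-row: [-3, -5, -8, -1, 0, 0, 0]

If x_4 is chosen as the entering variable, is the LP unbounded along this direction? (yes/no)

Every constraint-row entry in column x_4 is ≤ 0, so increasing x_4 is unbounded.

yes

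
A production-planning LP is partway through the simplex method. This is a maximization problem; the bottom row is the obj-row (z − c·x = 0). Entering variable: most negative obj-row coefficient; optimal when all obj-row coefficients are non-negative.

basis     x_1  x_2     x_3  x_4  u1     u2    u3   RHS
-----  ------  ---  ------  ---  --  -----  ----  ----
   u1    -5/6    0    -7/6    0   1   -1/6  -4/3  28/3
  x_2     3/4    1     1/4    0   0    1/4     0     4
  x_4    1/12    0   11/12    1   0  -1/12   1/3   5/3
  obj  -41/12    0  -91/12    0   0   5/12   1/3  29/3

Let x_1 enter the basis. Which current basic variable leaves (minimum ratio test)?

x_2

Column x_1 entries and ratios — u1: -5/6 ≤ 0, skip; x_2: 4/(3/4) = 16/3; x_4: (5/3)/(1/12) = 20.
Smallest ratio is 16/3 in the row of x_2, so x_2 leaves.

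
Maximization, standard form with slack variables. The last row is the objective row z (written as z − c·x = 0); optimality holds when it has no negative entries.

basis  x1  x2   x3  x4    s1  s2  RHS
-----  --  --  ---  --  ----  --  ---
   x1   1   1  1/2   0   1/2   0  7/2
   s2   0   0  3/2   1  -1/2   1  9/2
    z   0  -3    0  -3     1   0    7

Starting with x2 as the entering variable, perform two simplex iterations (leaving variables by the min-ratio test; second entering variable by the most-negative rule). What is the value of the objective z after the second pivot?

31

Ratio test on column x2 — row 1: (7/2)/1 = 7/2; row 2: entry 0 ≤ 0. Minimum is 7/2 at row 1 (x1 leaves); pivot element 1.
Pivot on row 1; the z-row RHS becomes 7 − (-3)·(7/2) = 35/2.
Next entering variable (most negative z-row entry -3): x4.
Ratio test on column x4 — row 1: entry 0 ≤ 0; row 2: (9/2)/1 = 9/2. Minimum is 9/2 at row 2 (s2 leaves); pivot element 1.
After the second pivot the z-row RHS is 35/2 − (-3)·(9/2) = 31.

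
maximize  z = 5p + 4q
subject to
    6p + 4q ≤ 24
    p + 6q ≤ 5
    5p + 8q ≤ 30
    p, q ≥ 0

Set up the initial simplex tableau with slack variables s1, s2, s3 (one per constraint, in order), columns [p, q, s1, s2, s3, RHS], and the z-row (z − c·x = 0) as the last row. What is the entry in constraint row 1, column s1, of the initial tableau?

1

Slack s1 belongs to constraint 1; its column is the unit vector e_1, so the entry in row 1 is 1.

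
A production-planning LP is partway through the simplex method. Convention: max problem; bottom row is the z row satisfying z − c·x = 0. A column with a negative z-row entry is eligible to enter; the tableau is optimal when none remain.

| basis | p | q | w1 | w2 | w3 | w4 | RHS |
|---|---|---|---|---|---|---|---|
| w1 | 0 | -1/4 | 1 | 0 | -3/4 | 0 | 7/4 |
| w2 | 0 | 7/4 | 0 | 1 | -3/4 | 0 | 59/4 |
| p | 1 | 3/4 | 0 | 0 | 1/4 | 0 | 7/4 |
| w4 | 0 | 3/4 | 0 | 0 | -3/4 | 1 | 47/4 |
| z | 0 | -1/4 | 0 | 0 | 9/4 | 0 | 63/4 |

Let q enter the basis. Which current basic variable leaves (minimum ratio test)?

p

Column q entries and ratios — w1: -1/4 ≤ 0, skip; w2: (59/4)/(7/4) = 59/7; p: (7/4)/(3/4) = 7/3; w4: (47/4)/(3/4) = 47/3.
Smallest ratio is 7/3 in the row of p, so p leaves.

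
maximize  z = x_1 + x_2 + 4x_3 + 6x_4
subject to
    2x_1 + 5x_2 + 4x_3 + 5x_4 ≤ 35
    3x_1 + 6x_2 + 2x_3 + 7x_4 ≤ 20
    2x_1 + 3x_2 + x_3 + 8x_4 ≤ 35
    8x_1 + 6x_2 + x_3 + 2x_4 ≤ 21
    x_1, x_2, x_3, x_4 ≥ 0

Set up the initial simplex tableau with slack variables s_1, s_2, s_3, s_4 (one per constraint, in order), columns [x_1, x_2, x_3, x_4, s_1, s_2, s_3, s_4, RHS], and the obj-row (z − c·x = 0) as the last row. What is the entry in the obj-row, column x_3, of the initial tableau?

-4

The obj-row carries the negated objective coefficients: the x_3 entry is -4.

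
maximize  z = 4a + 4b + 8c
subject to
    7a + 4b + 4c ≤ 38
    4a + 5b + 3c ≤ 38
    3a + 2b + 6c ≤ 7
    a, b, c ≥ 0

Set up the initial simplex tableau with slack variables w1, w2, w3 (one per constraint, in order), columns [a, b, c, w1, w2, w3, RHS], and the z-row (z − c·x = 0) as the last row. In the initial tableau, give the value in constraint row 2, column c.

3

Constraint 2 has coefficient 3 on c.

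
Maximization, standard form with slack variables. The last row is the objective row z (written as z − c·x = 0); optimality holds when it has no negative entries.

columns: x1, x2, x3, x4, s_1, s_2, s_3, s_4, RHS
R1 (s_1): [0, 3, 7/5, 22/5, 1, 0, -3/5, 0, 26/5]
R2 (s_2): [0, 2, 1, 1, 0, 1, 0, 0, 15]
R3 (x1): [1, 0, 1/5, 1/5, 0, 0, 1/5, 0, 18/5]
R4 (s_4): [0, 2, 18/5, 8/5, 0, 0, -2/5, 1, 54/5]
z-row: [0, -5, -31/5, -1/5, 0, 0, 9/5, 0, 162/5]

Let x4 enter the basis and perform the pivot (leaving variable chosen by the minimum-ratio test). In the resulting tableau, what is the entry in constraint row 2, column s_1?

-5/22

Ratio test on column x4 — row 1: (26/5)/(22/5) = 13/11; row 2: 15/1 = 15; row 3: (18/5)/(1/5) = 18; row 4: (54/5)/(8/5) = 27/4. Minimum is 13/11 at row 1 (s_1 leaves); pivot element 22/5.
Divide row 1 by 22/5; eliminate column x4 from the other rows.
Row 2 update in column s_1: 0 − 1·(5/22) = -5/22.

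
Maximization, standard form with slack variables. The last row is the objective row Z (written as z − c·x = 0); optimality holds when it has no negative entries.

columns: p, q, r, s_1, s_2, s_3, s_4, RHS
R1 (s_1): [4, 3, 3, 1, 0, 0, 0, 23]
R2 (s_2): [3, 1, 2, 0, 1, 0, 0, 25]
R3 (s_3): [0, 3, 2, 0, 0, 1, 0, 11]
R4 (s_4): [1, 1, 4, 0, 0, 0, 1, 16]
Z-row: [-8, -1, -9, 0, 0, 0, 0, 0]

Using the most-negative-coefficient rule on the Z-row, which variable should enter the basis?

r

Negative Z-row entries: p: -8, q: -1, r: -9.
The most negative is -9 in column r, so r enters.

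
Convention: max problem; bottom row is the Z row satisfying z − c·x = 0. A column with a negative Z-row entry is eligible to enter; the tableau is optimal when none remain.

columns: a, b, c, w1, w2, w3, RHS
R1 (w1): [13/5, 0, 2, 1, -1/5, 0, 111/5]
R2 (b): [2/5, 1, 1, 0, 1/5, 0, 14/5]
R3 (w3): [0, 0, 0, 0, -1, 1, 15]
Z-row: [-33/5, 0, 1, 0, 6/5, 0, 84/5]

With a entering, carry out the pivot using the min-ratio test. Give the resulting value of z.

Ratio test on column a — row 1: (111/5)/(13/5) = 111/13; row 2: (14/5)/(2/5) = 7; row 3: entry 0 ≤ 0. Minimum is 7 at row 2 (b leaves); pivot element 2/5.
Pivot on row 2; the Z-row RHS becomes 84/5 − (-33/5)·7 = 63.

63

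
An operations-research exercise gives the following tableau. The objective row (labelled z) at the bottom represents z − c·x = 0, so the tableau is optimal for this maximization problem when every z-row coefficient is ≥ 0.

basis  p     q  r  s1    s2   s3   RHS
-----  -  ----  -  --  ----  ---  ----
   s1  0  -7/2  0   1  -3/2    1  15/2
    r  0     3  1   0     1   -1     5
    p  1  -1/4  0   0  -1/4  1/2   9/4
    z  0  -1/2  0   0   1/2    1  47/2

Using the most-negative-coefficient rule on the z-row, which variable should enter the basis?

Negative z-row entries: q: -1/2.
The most negative is -1/2 in column q, so q enters.

q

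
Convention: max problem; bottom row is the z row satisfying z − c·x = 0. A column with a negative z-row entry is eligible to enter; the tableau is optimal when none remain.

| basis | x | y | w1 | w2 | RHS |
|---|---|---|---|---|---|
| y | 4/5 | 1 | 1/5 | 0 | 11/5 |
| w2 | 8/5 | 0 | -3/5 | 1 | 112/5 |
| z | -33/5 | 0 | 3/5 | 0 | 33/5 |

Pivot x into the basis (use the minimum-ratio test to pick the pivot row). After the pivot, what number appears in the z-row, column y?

Ratio test on column x — row 1: (11/5)/(4/5) = 11/4; row 2: (112/5)/(8/5) = 14. Minimum is 11/4 at row 1 (y leaves); pivot element 4/5.
Divide row 1 by 4/5; eliminate column x from the other rows.
z-row update in column y: 0 − (-33/5)·(5/4) = 33/4.

33/4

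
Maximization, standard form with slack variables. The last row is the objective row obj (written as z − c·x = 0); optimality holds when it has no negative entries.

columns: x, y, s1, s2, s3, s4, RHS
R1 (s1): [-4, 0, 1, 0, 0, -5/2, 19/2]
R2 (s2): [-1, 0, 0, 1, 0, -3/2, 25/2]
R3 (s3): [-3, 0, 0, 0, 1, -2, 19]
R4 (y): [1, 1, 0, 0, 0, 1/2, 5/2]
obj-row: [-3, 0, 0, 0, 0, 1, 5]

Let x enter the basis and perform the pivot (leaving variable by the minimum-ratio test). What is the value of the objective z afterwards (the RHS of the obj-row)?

25/2

Ratio test on column x — row 1: entry -4 ≤ 0; row 2: entry -1 ≤ 0; row 3: entry -3 ≤ 0; row 4: (5/2)/1 = 5/2. Minimum is 5/2 at row 4 (y leaves); pivot element 1.
Pivot on row 4; the obj-row RHS becomes 5 − (-3)·(5/2) = 25/2.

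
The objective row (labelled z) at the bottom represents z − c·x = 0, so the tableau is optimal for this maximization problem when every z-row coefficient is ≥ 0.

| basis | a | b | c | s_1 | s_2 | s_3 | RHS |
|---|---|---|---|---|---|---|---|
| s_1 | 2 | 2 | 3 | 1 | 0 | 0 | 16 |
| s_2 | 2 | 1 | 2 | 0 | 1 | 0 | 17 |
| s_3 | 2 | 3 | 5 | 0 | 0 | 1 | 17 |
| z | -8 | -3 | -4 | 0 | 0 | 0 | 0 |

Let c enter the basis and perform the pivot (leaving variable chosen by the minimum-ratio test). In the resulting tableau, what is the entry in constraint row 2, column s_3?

Ratio test on column c — row 1: 16/3 = 16/3; row 2: 17/2 = 17/2; row 3: 17/5 = 17/5. Minimum is 17/5 at row 3 (s_3 leaves); pivot element 5.
Divide row 3 by 5; eliminate column c from the other rows.
Row 2 update in column s_3: 0 − 2·(1/5) = -2/5.

-2/5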